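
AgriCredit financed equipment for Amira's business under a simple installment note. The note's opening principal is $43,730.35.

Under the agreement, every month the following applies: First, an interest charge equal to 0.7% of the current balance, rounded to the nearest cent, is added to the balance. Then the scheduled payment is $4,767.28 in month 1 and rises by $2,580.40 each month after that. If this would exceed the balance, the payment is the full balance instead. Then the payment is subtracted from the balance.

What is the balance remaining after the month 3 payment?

$22,493.67

Month 1: opening $43,730.35; interest $306.11 → $44,036.46; payment $4,767.28; balance $39,269.18
Month 2: opening $39,269.18; interest $274.88 → $39,544.06; payment $7,347.68; balance $32,196.38
Month 3: opening $32,196.38; interest $225.37 → $32,421.75; payment $9,928.08; balance $22,493.67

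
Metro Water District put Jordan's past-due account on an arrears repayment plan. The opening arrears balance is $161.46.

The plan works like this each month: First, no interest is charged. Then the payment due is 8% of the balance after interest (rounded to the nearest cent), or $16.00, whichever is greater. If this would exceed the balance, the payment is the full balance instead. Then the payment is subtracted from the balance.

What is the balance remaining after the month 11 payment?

$0.00

Month 1: $161.46 − $16.00 → $145.46
Month 2: $145.46 − $16.00 → $129.46
Month 3: $129.46 − $16.00 → $113.46
Month 4: $113.46 − $16.00 → $97.46
Month 5: $97.46 − $16.00 → $81.46
Month 6: $81.46 − $16.00 → $65.46
Month 7: $65.46 − $16.00 → $49.46
Month 8: $49.46 − $16.00 → $33.46
Month 9: $33.46 − $16.00 → $17.46
Month 10: $17.46 − $16.00 → $1.46
Month 11: $1.46 − $1.46 → $0.00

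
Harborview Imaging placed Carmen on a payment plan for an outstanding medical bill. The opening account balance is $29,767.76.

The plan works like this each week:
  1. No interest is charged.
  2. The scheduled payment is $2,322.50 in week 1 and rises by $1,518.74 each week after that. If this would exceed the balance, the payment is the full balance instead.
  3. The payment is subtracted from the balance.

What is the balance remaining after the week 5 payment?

$2,967.86

Week 1: opening $29,767.76; payment $2,322.50; balance $27,445.26
Week 2: opening $27,445.26; payment $3,841.24; balance $23,604.02
Week 3: opening $23,604.02; payment $5,359.98; balance $18,244.04
Week 4: opening $18,244.04; payment $6,878.72; balance $11,365.32
Week 5: opening $11,365.32; payment $8,397.46; balance $2,967.86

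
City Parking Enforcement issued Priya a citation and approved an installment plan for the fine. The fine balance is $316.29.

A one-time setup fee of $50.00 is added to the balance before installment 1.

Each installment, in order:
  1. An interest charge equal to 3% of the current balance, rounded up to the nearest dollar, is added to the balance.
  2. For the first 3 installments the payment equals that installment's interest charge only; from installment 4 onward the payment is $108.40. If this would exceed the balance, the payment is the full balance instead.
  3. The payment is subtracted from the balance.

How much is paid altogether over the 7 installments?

$428.29

Installment 1: $366.29 +$11.00 interest = $377.29; pay $11.00 → $366.29
Installment 2: $366.29 +$11.00 interest = $377.29; pay $11.00 → $366.29
Installment 3: $366.29 +$11.00 interest = $377.29; pay $11.00 → $366.29
Installment 4: $366.29 +$11.00 interest = $377.29; pay $108.40 → $268.89
Installment 5: $268.89 +$9.00 interest = $277.89; pay $108.40 → $169.49
Installment 6: $169.49 +$6.00 interest = $175.49; pay $108.40 → $67.09
Installment 7: $67.09 +$3.00 interest = $70.09; pay $70.09 → $0.00
Total paid: $428.29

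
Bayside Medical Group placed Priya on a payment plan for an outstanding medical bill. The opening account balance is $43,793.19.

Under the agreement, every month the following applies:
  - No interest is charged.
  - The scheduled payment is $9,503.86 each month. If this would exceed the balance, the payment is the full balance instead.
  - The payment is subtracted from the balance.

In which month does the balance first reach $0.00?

# | Opening | Payment | End bal
1 | $43,793.19 | $9,503.86 | $34,289.33
2 | $34,289.33 | $9,503.86 | $24,785.47
3 | $24,785.47 | $9,503.86 | $15,281.61
4 | $15,281.61 | $9,503.86 | $5,777.75
5 | $5,777.75 | $5,777.75 | $0.00
Balance reaches $0.00 in month 5.

5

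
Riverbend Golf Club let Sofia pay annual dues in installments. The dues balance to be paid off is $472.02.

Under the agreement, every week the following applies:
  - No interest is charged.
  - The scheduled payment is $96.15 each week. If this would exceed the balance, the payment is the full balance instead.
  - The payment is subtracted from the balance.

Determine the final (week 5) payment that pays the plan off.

Week 1: opening $472.02; payment $96.15; balance $375.87
Week 2: opening $375.87; payment $96.15; balance $279.72
Week 3: opening $279.72; payment $96.15; balance $183.57
Week 4: opening $183.57; payment $96.15; balance $87.42
Week 5: opening $87.42; payment $87.42; balance $0.00

$87.42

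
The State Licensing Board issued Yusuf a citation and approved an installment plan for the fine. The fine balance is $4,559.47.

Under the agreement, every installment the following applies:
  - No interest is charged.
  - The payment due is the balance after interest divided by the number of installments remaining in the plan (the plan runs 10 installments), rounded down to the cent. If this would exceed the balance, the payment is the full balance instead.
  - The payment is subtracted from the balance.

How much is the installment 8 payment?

# | Opening | Payment | End bal
1 | $4,559.47 | $455.94 | $4,103.53
2 | $4,103.53 | $455.94 | $3,647.59
3 | $3,647.59 | $455.94 | $3,191.65
4 | $3,191.65 | $455.95 | $2,735.70
5 | $2,735.70 | $455.95 | $2,279.75
6 | $2,279.75 | $455.95 | $1,823.80
7 | $1,823.80 | $455.95 | $1,367.85
8 | $1,367.85 | $455.95 | $911.90

$455.95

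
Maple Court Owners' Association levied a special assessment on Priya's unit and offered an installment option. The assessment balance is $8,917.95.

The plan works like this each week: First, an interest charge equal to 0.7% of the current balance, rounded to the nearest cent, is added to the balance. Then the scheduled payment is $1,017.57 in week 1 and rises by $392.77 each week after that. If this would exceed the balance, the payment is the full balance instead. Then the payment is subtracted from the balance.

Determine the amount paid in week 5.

$2,588.65

Week 1: opening $8,917.95; interest $62.43 → $8,980.38; payment $1,017.57; balance $7,962.81
Week 2: opening $7,962.81; interest $55.74 → $8,018.55; payment $1,410.34; balance $6,608.21
Week 3: opening $6,608.21; interest $46.26 → $6,654.47; payment $1,803.11; balance $4,851.36
Week 4: opening $4,851.36; interest $33.96 → $4,885.32; payment $2,195.88; balance $2,689.44
Week 5: opening $2,689.44; interest $18.83 → $2,708.27; payment $2,588.65; balance $119.62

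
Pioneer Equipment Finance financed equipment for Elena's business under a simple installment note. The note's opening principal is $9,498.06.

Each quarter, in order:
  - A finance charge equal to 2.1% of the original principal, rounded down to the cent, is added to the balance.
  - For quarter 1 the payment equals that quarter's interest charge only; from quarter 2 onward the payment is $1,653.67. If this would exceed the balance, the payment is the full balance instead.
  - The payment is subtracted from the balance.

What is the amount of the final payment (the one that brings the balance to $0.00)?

# | Opening | Interest | Payment | End bal
1 | $9,498.06 | $199.45 | $199.45 | $9,498.06
2 | $9,498.06 | $199.45 | $1,653.67 | $8,043.84
3 | $8,043.84 | $199.45 | $1,653.67 | $6,589.62
4 | $6,589.62 | $199.45 | $1,653.67 | $5,135.40
5 | $5,135.40 | $199.45 | $1,653.67 | $3,681.18
6 | $3,681.18 | $199.45 | $1,653.67 | $2,226.96
7 | $2,226.96 | $199.45 | $1,653.67 | $772.74
8 | $772.74 | $199.45 | $972.19 | $0.00

$972.19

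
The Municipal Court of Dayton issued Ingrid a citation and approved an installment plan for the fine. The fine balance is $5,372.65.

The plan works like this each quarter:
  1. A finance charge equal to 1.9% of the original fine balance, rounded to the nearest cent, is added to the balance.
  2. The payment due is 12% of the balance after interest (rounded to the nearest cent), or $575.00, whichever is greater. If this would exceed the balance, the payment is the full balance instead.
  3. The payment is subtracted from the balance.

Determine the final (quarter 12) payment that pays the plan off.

Quarter 1: $5,372.65 +$102.08 interest = $5,474.73; pay $656.97 → $4,817.76
Quarter 2: $4,817.76 +$102.08 interest = $4,919.84; pay $590.38 → $4,329.46
Quarter 3: $4,329.46 +$102.08 interest = $4,431.54; pay $575.00 → $3,856.54
Quarter 4: $3,856.54 +$102.08 interest = $3,958.62; pay $575.00 → $3,383.62
Quarter 5: $3,383.62 +$102.08 interest = $3,485.70; pay $575.00 → $2,910.70
Quarter 6: $2,910.70 +$102.08 interest = $3,012.78; pay $575.00 → $2,437.78
Quarter 7: $2,437.78 +$102.08 interest = $2,539.86; pay $575.00 → $1,964.86
Quarter 8: $1,964.86 +$102.08 interest = $2,066.94; pay $575.00 → $1,491.94
Quarter 9: $1,491.94 +$102.08 interest = $1,594.02; pay $575.00 → $1,019.02
Quarter 10: $1,019.02 +$102.08 interest = $1,121.10; pay $575.00 → $546.10
Quarter 11: $546.10 +$102.08 interest = $648.18; pay $575.00 → $73.18
Quarter 12: $73.18 +$102.08 interest = $175.26; pay $175.26 → $0.00

$175.26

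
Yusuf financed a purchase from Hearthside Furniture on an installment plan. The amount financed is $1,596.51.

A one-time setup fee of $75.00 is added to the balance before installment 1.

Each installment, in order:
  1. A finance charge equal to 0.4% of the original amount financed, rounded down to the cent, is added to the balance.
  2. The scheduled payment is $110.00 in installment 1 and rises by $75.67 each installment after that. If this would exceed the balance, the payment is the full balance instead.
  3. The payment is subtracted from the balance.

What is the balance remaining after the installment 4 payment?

Installment 1: $1,671.51 +$6.38 interest = $1,677.89; pay $110.00 → $1,567.89
Installment 2: $1,567.89 +$6.38 interest = $1,574.27; pay $185.67 → $1,388.60
Installment 3: $1,388.60 +$6.38 interest = $1,394.98; pay $261.34 → $1,133.64
Installment 4: $1,133.64 +$6.38 interest = $1,140.02; pay $337.01 → $803.01

$803.01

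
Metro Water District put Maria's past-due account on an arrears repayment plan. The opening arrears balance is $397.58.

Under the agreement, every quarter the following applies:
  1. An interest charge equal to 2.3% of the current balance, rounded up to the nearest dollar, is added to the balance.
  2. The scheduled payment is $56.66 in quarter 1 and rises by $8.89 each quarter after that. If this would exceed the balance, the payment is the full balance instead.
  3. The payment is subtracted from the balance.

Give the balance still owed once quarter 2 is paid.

$294.37

Quarter 1: opening $397.58; interest $10.00 → $407.58; payment $56.66; balance $350.92
Quarter 2: opening $350.92; interest $9.00 → $359.92; payment $65.55; balance $294.37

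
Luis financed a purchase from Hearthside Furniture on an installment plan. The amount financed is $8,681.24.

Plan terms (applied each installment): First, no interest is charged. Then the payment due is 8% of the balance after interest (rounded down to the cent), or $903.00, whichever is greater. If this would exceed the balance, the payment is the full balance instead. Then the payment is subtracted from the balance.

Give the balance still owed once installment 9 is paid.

$554.24

Installment 1: opening $8,681.24; payment $903.00; balance $7,778.24
Installment 2: opening $7,778.24; payment $903.00; balance $6,875.24
Installment 3: opening $6,875.24; payment $903.00; balance $5,972.24
Installment 4: opening $5,972.24; payment $903.00; balance $5,069.24
Installment 5: opening $5,069.24; payment $903.00; balance $4,166.24
Installment 6: opening $4,166.24; payment $903.00; balance $3,263.24
Installment 7: opening $3,263.24; payment $903.00; balance $2,360.24
Installment 8: opening $2,360.24; payment $903.00; balance $1,457.24
Installment 9: opening $1,457.24; payment $903.00; balance $554.24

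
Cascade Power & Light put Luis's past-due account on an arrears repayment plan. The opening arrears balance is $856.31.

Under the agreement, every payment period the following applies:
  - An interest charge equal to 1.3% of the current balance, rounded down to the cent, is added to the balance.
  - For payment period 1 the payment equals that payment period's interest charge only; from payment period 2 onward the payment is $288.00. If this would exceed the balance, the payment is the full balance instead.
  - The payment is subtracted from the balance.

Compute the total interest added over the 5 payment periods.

Payment period 1: $856.31 +$11.13 interest = $867.44; pay $11.13 → $856.31
Payment period 2: $856.31 +$11.13 interest = $867.44; pay $288.00 → $579.44
Payment period 3: $579.44 +$7.53 interest = $586.97; pay $288.00 → $298.97
Payment period 4: $298.97 +$3.88 interest = $302.85; pay $288.00 → $14.85
Payment period 5: $14.85 +$0.19 interest = $15.04; pay $15.04 → $0.00
Total interest: $11.13 + $11.13 + $7.53 + $3.88 + $0.19 = $33.86

$33.86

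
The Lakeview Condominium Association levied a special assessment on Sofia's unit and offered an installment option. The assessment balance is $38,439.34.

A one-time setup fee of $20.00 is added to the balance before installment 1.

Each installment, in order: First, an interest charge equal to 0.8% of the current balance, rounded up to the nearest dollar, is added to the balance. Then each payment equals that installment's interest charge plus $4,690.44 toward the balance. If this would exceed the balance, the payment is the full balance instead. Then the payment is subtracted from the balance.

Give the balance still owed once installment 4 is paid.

$19,697.58

Installment 1: $38,459.34 +$308.00 interest = $38,767.34; pay $4,998.44 → $33,768.90
Installment 2: $33,768.90 +$271.00 interest = $34,039.90; pay $4,961.44 → $29,078.46
Installment 3: $29,078.46 +$233.00 interest = $29,311.46; pay $4,923.44 → $24,388.02
Installment 4: $24,388.02 +$196.00 interest = $24,584.02; pay $4,886.44 → $19,697.58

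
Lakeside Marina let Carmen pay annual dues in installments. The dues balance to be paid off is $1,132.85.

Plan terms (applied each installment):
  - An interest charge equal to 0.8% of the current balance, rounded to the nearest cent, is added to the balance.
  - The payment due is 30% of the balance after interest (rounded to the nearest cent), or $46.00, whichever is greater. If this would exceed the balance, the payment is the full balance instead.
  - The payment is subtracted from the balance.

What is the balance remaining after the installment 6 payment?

Installment 1: $1,132.85 +$9.06 interest = $1,141.91; pay $342.57 → $799.34
Installment 2: $799.34 +$6.39 interest = $805.73; pay $241.72 → $564.01
Installment 3: $564.01 +$4.51 interest = $568.52; pay $170.56 → $397.96
Installment 4: $397.96 +$3.18 interest = $401.14; pay $120.34 → $280.80
Installment 5: $280.80 +$2.25 interest = $283.05; pay $84.92 → $198.13
Installment 6: $198.13 +$1.59 interest = $199.72; pay $59.92 → $139.80

$139.80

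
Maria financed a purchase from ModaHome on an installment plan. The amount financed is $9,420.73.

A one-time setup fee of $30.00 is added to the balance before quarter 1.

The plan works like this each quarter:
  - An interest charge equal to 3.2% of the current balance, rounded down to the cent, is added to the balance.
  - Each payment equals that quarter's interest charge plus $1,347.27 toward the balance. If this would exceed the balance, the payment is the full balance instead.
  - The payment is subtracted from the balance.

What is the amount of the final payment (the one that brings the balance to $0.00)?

Quarter 1: $9,450.73 +$302.42 interest = $9,753.15; pay $1,649.69 → $8,103.46
Quarter 2: $8,103.46 +$259.31 interest = $8,362.77; pay $1,606.58 → $6,756.19
Quarter 3: $6,756.19 +$216.19 interest = $6,972.38; pay $1,563.46 → $5,408.92
Quarter 4: $5,408.92 +$173.08 interest = $5,582.00; pay $1,520.35 → $4,061.65
Quarter 5: $4,061.65 +$129.97 interest = $4,191.62; pay $1,477.24 → $2,714.38
Quarter 6: $2,714.38 +$86.86 interest = $2,801.24; pay $1,434.13 → $1,367.11
Quarter 7: $1,367.11 +$43.74 interest = $1,410.85; pay $1,391.01 → $19.84
Quarter 8: $19.84 +$0.63 interest = $20.47; pay $20.47 → $0.00

$20.47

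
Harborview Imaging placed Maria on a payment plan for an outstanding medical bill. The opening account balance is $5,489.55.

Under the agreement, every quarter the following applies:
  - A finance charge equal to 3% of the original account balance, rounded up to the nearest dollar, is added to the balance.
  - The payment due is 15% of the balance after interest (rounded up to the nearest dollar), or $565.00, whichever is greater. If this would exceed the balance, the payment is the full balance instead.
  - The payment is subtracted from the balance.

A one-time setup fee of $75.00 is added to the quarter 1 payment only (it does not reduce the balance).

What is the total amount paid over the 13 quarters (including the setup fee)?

$7,709.55

Quarter 1: opening $5,489.55; interest $165.00 → $5,654.55; payment $849.00 (+ $75.00 fee); balance $4,805.55
Quarter 2: opening $4,805.55; interest $165.00 → $4,970.55; payment $746.00; balance $4,224.55
Quarter 3: opening $4,224.55; interest $165.00 → $4,389.55; payment $659.00; balance $3,730.55
Quarter 4: opening $3,730.55; interest $165.00 → $3,895.55; payment $585.00; balance $3,310.55
Quarter 5: opening $3,310.55; interest $165.00 → $3,475.55; payment $565.00; balance $2,910.55
Quarter 6: opening $2,910.55; interest $165.00 → $3,075.55; payment $565.00; balance $2,510.55
Quarter 7: opening $2,510.55; interest $165.00 → $2,675.55; payment $565.00; balance $2,110.55
Quarter 8: opening $2,110.55; interest $165.00 → $2,275.55; payment $565.00; balance $1,710.55
Quarter 9: opening $1,710.55; interest $165.00 → $1,875.55; payment $565.00; balance $1,310.55
Quarter 10: opening $1,310.55; interest $165.00 → $1,475.55; payment $565.00; balance $910.55
Quarter 11: opening $910.55; interest $165.00 → $1,075.55; payment $565.00; balance $510.55
Quarter 12: opening $510.55; interest $165.00 → $675.55; payment $565.00; balance $110.55
Quarter 13: opening $110.55; interest $165.00 → $275.55; payment $275.55; balance $0.00
Total paid: $7,709.55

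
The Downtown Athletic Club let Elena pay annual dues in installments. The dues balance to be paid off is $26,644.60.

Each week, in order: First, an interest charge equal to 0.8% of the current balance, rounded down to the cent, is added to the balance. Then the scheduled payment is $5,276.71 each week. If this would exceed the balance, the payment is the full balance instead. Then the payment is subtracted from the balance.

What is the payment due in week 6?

$925.80

Week 1: opening $26,644.60; interest $213.15 → $26,857.75; payment $5,276.71; balance $21,581.04
Week 2: opening $21,581.04; interest $172.64 → $21,753.68; payment $5,276.71; balance $16,476.97
Week 3: opening $16,476.97; interest $131.81 → $16,608.78; payment $5,276.71; balance $11,332.07
Week 4: opening $11,332.07; interest $90.65 → $11,422.72; payment $5,276.71; balance $6,146.01
Week 5: opening $6,146.01; interest $49.16 → $6,195.17; payment $5,276.71; balance $918.46
Week 6: opening $918.46; interest $7.34 → $925.80; payment $925.80; balance $0.00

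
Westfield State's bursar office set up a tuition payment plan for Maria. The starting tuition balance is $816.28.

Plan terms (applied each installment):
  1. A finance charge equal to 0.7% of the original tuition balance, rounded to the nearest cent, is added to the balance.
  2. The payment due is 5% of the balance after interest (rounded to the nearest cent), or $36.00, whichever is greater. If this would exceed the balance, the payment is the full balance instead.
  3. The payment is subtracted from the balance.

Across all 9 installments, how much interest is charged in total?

Installment 1: $816.28 +$5.71 interest = $821.99; pay $41.10 → $780.89
Installment 2: $780.89 +$5.71 interest = $786.60; pay $39.33 → $747.27
Installment 3: $747.27 +$5.71 interest = $752.98; pay $37.65 → $715.33
Installment 4: $715.33 +$5.71 interest = $721.04; pay $36.05 → $684.99
Installment 5: $684.99 +$5.71 interest = $690.70; pay $36.00 → $654.70
Installment 6: $654.70 +$5.71 interest = $660.41; pay $36.00 → $624.41
Installment 7: $624.41 +$5.71 interest = $630.12; pay $36.00 → $594.12
Installment 8: $594.12 +$5.71 interest = $599.83; pay $36.00 → $563.83
Installment 9: $563.83 +$5.71 interest = $569.54; pay $36.00 → $533.54
Total interest: $5.71 + $5.71 + $5.71 + $5.71 + $5.71 + $5.71 + $5.71 + $5.71 + $5.71 = $51.39

$51.39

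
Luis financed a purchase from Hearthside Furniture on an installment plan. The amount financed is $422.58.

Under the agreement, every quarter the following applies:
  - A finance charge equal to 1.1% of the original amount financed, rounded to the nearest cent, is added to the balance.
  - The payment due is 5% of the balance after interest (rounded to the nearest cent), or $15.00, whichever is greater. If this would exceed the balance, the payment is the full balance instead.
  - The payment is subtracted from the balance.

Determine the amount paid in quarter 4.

$18.98

Quarter 1: opening $422.58; interest $4.65 → $427.23; payment $21.36; balance $405.87
Quarter 2: opening $405.87; interest $4.65 → $410.52; payment $20.53; balance $389.99
Quarter 3: opening $389.99; interest $4.65 → $394.64; payment $19.73; balance $374.91
Quarter 4: opening $374.91; interest $4.65 → $379.56; payment $18.98; balance $360.58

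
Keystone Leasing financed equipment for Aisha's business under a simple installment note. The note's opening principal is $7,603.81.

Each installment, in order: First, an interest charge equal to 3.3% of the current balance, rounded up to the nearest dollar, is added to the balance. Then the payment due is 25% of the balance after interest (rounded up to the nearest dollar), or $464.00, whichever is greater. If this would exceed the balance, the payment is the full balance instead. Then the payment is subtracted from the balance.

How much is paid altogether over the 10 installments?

Installment 1: opening $7,603.81; interest $251.00 → $7,854.81; payment $1,964.00; balance $5,890.81
Installment 2: opening $5,890.81; interest $195.00 → $6,085.81; payment $1,522.00; balance $4,563.81
Installment 3: opening $4,563.81; interest $151.00 → $4,714.81; payment $1,179.00; balance $3,535.81
Installment 4: opening $3,535.81; interest $117.00 → $3,652.81; payment $914.00; balance $2,738.81
Installment 5: opening $2,738.81; interest $91.00 → $2,829.81; payment $708.00; balance $2,121.81
Installment 6: opening $2,121.81; interest $71.00 → $2,192.81; payment $549.00; balance $1,643.81
Installment 7: opening $1,643.81; interest $55.00 → $1,698.81; payment $464.00; balance $1,234.81
Installment 8: opening $1,234.81; interest $41.00 → $1,275.81; payment $464.00; balance $811.81
Installment 9: opening $811.81; interest $27.00 → $838.81; payment $464.00; balance $374.81
Installment 10: opening $374.81; interest $13.00 → $387.81; payment $387.81; balance $0.00
Total paid: $8,615.81

$8,615.81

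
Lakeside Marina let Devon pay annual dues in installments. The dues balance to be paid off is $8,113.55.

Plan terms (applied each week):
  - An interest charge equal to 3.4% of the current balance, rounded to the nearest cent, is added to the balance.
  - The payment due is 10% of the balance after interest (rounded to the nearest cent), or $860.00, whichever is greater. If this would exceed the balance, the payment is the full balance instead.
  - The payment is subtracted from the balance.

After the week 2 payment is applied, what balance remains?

$6,925.41

# | Opening | Interest | Payment | End bal
1 | $8,113.55 | $275.86 | $860.00 | $7,529.41
2 | $7,529.41 | $256.00 | $860.00 | $6,925.41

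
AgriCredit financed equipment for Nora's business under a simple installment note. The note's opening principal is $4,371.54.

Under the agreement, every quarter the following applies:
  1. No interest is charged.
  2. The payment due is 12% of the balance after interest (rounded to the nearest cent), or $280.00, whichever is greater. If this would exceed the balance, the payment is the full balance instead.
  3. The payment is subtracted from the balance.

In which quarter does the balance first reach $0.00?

14

# | Opening | Payment | End bal
1 | $4,371.54 | $524.58 | $3,846.96
2 | $3,846.96 | $461.64 | $3,385.32
3 | $3,385.32 | $406.24 | $2,979.08
4 | $2,979.08 | $357.49 | $2,621.59
5 | $2,621.59 | $314.59 | $2,307.00
6 | $2,307.00 | $280.00 | $2,027.00
7 | $2,027.00 | $280.00 | $1,747.00
8 | $1,747.00 | $280.00 | $1,467.00
9 | $1,467.00 | $280.00 | $1,187.00
10 | $1,187.00 | $280.00 | $907.00
11 | $907.00 | $280.00 | $627.00
12 | $627.00 | $280.00 | $347.00
13 | $347.00 | $280.00 | $67.00
14 | $67.00 | $67.00 | $0.00
Balance reaches $0.00 in quarter 14.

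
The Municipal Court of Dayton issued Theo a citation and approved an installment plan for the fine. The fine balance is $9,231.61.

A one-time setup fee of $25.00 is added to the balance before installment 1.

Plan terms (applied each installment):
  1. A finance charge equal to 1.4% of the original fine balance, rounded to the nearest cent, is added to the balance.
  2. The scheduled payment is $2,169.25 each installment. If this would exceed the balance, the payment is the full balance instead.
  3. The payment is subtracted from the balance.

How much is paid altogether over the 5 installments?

$9,902.81

Installment 1: $9,256.61 +$129.24 interest = $9,385.85; pay $2,169.25 → $7,216.60
Installment 2: $7,216.60 +$129.24 interest = $7,345.84; pay $2,169.25 → $5,176.59
Installment 3: $5,176.59 +$129.24 interest = $5,305.83; pay $2,169.25 → $3,136.58
Installment 4: $3,136.58 +$129.24 interest = $3,265.82; pay $2,169.25 → $1,096.57
Installment 5: $1,096.57 +$129.24 interest = $1,225.81; pay $1,225.81 → $0.00
Total paid: $9,902.81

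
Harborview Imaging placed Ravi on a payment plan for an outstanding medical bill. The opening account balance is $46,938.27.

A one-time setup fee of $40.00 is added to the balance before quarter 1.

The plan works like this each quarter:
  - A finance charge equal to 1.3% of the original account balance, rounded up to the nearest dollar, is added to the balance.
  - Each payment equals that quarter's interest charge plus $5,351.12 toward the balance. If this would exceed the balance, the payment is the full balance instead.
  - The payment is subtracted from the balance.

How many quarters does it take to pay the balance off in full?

9

Quarter 1: opening $46,978.27; interest $611.00 → $47,589.27; payment $5,962.12; balance $41,627.15
Quarter 2: opening $41,627.15; interest $611.00 → $42,238.15; payment $5,962.12; balance $36,276.03
Quarter 3: opening $36,276.03; interest $611.00 → $36,887.03; payment $5,962.12; balance $30,924.91
Quarter 4: opening $30,924.91; interest $611.00 → $31,535.91; payment $5,962.12; balance $25,573.79
Quarter 5: opening $25,573.79; interest $611.00 → $26,184.79; payment $5,962.12; balance $20,222.67
Quarter 6: opening $20,222.67; interest $611.00 → $20,833.67; payment $5,962.12; balance $14,871.55
Quarter 7: opening $14,871.55; interest $611.00 → $15,482.55; payment $5,962.12; balance $9,520.43
Quarter 8: opening $9,520.43; interest $611.00 → $10,131.43; payment $5,962.12; balance $4,169.31
Quarter 9: opening $4,169.31; interest $611.00 → $4,780.31; payment $4,780.31; balance $0.00
Balance reaches $0.00 in quarter 9.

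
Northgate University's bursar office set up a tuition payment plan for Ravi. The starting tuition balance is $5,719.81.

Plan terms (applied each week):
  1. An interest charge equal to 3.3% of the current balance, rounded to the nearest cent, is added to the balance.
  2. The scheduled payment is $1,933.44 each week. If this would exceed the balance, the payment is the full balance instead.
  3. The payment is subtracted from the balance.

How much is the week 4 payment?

$321.39

Week 1: $5,719.81 +$188.75 interest = $5,908.56; pay $1,933.44 → $3,975.12
Week 2: $3,975.12 +$131.18 interest = $4,106.30; pay $1,933.44 → $2,172.86
Week 3: $2,172.86 +$71.70 interest = $2,244.56; pay $1,933.44 → $311.12
Week 4: $311.12 +$10.27 interest = $321.39; pay $321.39 → $0.00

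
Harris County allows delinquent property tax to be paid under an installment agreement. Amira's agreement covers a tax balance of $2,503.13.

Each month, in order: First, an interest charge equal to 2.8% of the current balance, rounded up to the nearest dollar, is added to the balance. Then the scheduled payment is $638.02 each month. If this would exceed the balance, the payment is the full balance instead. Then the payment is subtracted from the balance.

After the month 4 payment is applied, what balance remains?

$137.05

# | Opening | Interest | Payment | End bal
1 | $2,503.13 | $71.00 | $638.02 | $1,936.11
2 | $1,936.11 | $55.00 | $638.02 | $1,353.09
3 | $1,353.09 | $38.00 | $638.02 | $753.07
4 | $753.07 | $22.00 | $638.02 | $137.05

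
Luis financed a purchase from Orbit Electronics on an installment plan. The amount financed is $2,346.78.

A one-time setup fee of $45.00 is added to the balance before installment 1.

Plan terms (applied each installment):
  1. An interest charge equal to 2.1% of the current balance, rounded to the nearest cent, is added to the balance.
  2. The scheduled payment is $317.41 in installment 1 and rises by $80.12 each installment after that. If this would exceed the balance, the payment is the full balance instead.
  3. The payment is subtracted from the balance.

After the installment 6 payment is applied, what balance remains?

# | Opening | Interest | Payment | End bal
1 | $2,391.78 | $50.23 | $317.41 | $2,124.60
2 | $2,124.60 | $44.62 | $397.53 | $1,771.69
3 | $1,771.69 | $37.21 | $477.65 | $1,331.25
4 | $1,331.25 | $27.96 | $557.77 | $801.44
5 | $801.44 | $16.83 | $637.89 | $180.38
6 | $180.38 | $3.79 | $184.17 | $0.00

$0.00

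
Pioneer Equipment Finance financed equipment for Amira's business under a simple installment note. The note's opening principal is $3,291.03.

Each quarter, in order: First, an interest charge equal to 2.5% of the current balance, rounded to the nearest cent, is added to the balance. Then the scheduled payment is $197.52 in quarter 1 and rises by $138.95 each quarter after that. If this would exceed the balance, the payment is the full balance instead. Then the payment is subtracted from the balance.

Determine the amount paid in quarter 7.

$409.85

Quarter 1: opening $3,291.03; interest $82.28 → $3,373.31; payment $197.52; balance $3,175.79
Quarter 2: opening $3,175.79; interest $79.39 → $3,255.18; payment $336.47; balance $2,918.71
Quarter 3: opening $2,918.71; interest $72.97 → $2,991.68; payment $475.42; balance $2,516.26
Quarter 4: opening $2,516.26; interest $62.91 → $2,579.17; payment $614.37; balance $1,964.80
Quarter 5: opening $1,964.80; interest $49.12 → $2,013.92; payment $753.32; balance $1,260.60
Quarter 6: opening $1,260.60; interest $31.52 → $1,292.12; payment $892.27; balance $399.85
Quarter 7: opening $399.85; interest $10.00 → $409.85; payment $409.85; balance $0.00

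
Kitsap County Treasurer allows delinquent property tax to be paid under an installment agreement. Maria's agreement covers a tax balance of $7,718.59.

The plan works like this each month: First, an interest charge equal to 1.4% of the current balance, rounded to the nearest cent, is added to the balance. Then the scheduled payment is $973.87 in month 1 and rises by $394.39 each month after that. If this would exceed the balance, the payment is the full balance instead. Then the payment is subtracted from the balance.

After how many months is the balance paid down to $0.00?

5

Month 1: opening $7,718.59; interest $108.06 → $7,826.65; payment $973.87; balance $6,852.78
Month 2: opening $6,852.78; interest $95.94 → $6,948.72; payment $1,368.26; balance $5,580.46
Month 3: opening $5,580.46; interest $78.13 → $5,658.59; payment $1,762.65; balance $3,895.94
Month 4: opening $3,895.94; interest $54.54 → $3,950.48; payment $2,157.04; balance $1,793.44
Month 5: opening $1,793.44; interest $25.11 → $1,818.55; payment $1,818.55; balance $0.00
Balance reaches $0.00 in month 5.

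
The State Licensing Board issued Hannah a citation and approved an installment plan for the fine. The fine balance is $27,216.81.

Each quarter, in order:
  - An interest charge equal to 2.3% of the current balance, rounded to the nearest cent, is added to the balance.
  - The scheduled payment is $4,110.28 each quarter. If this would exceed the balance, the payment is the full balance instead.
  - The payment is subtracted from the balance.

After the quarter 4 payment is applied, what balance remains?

$12,791.40

# | Opening | Interest | Payment | End bal
1 | $27,216.81 | $625.99 | $4,110.28 | $23,732.52
2 | $23,732.52 | $545.85 | $4,110.28 | $20,168.09
3 | $20,168.09 | $463.87 | $4,110.28 | $16,521.68
4 | $16,521.68 | $380.00 | $4,110.28 | $12,791.40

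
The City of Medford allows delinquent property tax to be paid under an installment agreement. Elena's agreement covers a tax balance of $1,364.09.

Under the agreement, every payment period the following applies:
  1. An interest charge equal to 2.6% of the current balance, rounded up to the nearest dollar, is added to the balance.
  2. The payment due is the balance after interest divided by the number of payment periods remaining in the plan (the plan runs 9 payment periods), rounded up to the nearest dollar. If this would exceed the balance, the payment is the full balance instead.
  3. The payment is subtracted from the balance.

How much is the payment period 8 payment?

Payment period 1: opening $1,364.09; interest $36.00 → $1,400.09; payment $156.00; balance $1,244.09
Payment period 2: opening $1,244.09; interest $33.00 → $1,277.09; payment $160.00; balance $1,117.09
Payment period 3: opening $1,117.09; interest $30.00 → $1,147.09; payment $164.00; balance $983.09
Payment period 4: opening $983.09; interest $26.00 → $1,009.09; payment $169.00; balance $840.09
Payment period 5: opening $840.09; interest $22.00 → $862.09; payment $173.00; balance $689.09
Payment period 6: opening $689.09; interest $18.00 → $707.09; payment $177.00; balance $530.09
Payment period 7: opening $530.09; interest $14.00 → $544.09; payment $182.00; balance $362.09
Payment period 8: opening $362.09; interest $10.00 → $372.09; payment $187.00; balance $185.09

$187.00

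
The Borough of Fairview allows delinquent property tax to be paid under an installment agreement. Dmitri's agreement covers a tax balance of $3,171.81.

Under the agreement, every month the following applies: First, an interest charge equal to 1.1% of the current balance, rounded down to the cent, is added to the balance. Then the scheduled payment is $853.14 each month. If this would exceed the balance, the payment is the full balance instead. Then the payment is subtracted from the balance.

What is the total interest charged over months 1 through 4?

# | Opening | Interest | Payment | End bal
1 | $3,171.81 | $34.88 | $853.14 | $2,353.55
2 | $2,353.55 | $25.88 | $853.14 | $1,526.29
3 | $1,526.29 | $16.78 | $853.14 | $689.93
4 | $689.93 | $7.58 | $697.51 | $0.00
Total interest: $34.88 + $25.88 + $16.78 + $7.58 = $85.12

$85.12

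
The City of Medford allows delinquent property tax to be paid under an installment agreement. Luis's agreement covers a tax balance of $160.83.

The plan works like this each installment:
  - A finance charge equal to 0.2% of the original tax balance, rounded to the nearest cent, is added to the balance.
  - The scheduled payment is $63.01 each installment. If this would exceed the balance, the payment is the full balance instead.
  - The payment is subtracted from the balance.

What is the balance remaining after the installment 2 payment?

$35.45

Installment 1: $160.83 +$0.32 interest = $161.15; pay $63.01 → $98.14
Installment 2: $98.14 +$0.32 interest = $98.46; pay $63.01 → $35.45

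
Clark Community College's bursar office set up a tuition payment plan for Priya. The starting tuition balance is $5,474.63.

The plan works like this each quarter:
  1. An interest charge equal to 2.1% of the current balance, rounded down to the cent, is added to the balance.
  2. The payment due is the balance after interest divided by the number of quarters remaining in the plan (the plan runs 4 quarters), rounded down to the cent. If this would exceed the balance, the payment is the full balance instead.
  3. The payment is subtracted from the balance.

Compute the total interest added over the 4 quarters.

$293.50

# | Opening | Interest | Payment | End bal
1 | $5,474.63 | $114.96 | $1,397.39 | $4,192.20
2 | $4,192.20 | $88.03 | $1,426.74 | $2,853.49
3 | $2,853.49 | $59.92 | $1,456.70 | $1,456.71
4 | $1,456.71 | $30.59 | $1,487.30 | $0.00
Total interest: $114.96 + $88.03 + $59.92 + $30.59 = $293.50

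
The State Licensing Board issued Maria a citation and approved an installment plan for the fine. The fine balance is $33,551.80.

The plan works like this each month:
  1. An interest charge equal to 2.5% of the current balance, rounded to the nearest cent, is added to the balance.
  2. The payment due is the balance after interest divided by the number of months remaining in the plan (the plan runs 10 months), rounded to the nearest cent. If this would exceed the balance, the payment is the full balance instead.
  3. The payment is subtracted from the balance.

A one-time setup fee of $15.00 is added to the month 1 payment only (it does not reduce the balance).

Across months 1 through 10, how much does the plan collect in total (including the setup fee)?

$38,544.10

Month 1: $33,551.80 +$838.80 interest = $34,390.60; pay $3,439.06 (+ $15.00 fee) → $30,951.54
Month 2: $30,951.54 +$773.79 interest = $31,725.33; pay $3,525.04 → $28,200.29
Month 3: $28,200.29 +$705.01 interest = $28,905.30; pay $3,613.16 → $25,292.14
Month 4: $25,292.14 +$632.30 interest = $25,924.44; pay $3,703.49 → $22,220.95
Month 5: $22,220.95 +$555.52 interest = $22,776.47; pay $3,796.08 → $18,980.39
Month 6: $18,980.39 +$474.51 interest = $19,454.90; pay $3,890.98 → $15,563.92
Month 7: $15,563.92 +$389.10 interest = $15,953.02; pay $3,988.26 → $11,964.76
Month 8: $11,964.76 +$299.12 interest = $12,263.88; pay $4,087.96 → $8,175.92
Month 9: $8,175.92 +$204.40 interest = $8,380.32; pay $4,190.16 → $4,190.16
Month 10: $4,190.16 +$104.75 interest = $4,294.91; pay $4,294.91 → $0.00
Total paid: $38,544.10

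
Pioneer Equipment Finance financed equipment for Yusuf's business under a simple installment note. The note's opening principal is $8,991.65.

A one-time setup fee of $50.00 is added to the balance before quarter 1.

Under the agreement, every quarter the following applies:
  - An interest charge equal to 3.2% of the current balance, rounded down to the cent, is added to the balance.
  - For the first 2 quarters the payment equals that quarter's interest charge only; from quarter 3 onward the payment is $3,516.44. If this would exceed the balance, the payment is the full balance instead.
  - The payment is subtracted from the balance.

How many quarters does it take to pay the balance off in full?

# | Opening | Interest | Payment | End bal
1 | $9,041.65 | $289.33 | $289.33 | $9,041.65
2 | $9,041.65 | $289.33 | $289.33 | $9,041.65
3 | $9,041.65 | $289.33 | $3,516.44 | $5,814.54
4 | $5,814.54 | $186.06 | $3,516.44 | $2,484.16
5 | $2,484.16 | $79.49 | $2,563.65 | $0.00
Balance reaches $0.00 in quarter 5.

5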